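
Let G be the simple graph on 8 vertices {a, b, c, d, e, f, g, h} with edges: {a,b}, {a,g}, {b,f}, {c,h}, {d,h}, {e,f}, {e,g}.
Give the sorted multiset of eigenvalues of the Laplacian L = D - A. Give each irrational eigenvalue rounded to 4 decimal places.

Reading degrees in the order [a, b, c, d, e, f, g, h] gives [2, 2, 1, 1, 2, 2, 2, 2]; set D = diag(2, 2, 1, 1, 2, 2, 2, 2) and form L = D - A. L is symmetric positive semidefinite, so every eigenvalue is real and nonnegative. The 2 zero eigenvalues correspond to the 2 connected components. The eigenvalues sum to 14, which equals trace(L) = 2|E|. There are 2 zeros in the spectrum, matching the 2 components.

[0, 0, 1, 1.3820, 1.3820, 3, 3.6180, 3.6180]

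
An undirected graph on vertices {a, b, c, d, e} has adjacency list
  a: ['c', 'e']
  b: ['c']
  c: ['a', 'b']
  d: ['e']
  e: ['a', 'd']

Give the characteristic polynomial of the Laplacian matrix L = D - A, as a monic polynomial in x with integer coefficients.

x^5 - 8x^4 + 21x^3 - 20x^2 + 5x

Each diagonal entry of L is the vertex degree and each off-diagonal entry is -1 where an edge is present, 0 otherwise; in the order [a, b, c, d, e] the diagonal is [2, 1, 2, 1, 2]. Computing det(xI - L) by cofactor expansion (or equivalently via sum-over-permutations) gives x^5 - 8x^4 + 21x^3 - 20x^2 + 5x. The constant term is 0 because L is singular (the all-ones vector lies in its kernel). There is one zero in the spectrum, matching the 1 component.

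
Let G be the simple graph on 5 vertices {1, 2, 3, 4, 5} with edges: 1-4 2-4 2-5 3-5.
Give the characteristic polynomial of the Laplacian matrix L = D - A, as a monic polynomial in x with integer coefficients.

Reading degrees in the order [1, 2, 3, 4, 5] gives [1, 2, 1, 2, 2]; set D = diag(1, 2, 1, 2, 2) and form L = D - A. Computing det(xI - L) by cofactor expansion (or equivalently via sum-over-permutations) gives x^5 - 8x^4 + 21x^3 - 20x^2 + 5x. The constant term is 0 because L is singular (the all-ones vector lies in its kernel). There is one zero in the spectrum, matching the 1 component. The largest eigenvalue, 3.6180, is at most the vertex count 5.

x^5 - 8x^4 + 21x^3 - 20x^2 + 5x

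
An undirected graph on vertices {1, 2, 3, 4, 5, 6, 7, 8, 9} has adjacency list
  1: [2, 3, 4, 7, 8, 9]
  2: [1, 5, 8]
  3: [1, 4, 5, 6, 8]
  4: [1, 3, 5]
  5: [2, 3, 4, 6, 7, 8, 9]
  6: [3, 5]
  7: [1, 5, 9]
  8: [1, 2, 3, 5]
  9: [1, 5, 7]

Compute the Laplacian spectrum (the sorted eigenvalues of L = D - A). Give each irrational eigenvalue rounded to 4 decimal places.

Each diagonal entry of L is the vertex degree and each off-diagonal entry is -1 where an edge is present, 0 otherwise; in the order [1, 2, 3, 4, 5, 6, 7, 8, 9] the diagonal is [6, 3, 5, 3, 7, 2, 3, 4, 3]. Since every row of L sums to 0, the all-ones vector is in the kernel and 0 is an eigenvalue. The single zero eigenvalue shows the graph is connected.

[0, 1.6923, 2.1672, 2.7102, 4, 4.2610, 6.0444, 6.5571, 8.5679]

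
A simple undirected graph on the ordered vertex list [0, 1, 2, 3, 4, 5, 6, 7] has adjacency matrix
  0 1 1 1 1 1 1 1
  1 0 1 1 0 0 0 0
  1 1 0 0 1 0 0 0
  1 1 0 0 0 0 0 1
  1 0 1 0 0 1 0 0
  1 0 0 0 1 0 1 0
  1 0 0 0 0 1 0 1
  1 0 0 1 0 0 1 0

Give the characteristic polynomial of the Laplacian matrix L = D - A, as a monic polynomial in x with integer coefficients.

x^8 - 28x^7 + 322x^6 - 1974x^5 + 6965x^4 - 14126x^3 + 15225x^2 - 6728x

Reading degrees in the order [0, 1, 2, 3, 4, 5, 6, 7] gives [7, 3, 3, 3, 3, 3, 3, 3]; set D = diag(7, 3, 3, 3, 3, 3, 3, 3) and form L = D - A. L has integer entries, so p(x) = det(xI - L) has integer coefficients. Expanding the determinant yields x^8 - 28x^7 + 322x^6 - 1974x^5 + 6965x^4 - 14126x^3 + 15225x^2 - 6728x. The constant term is 0 because L is singular (the all-ones vector lies in its kernel). The largest eigenvalue, 8, is at most the vertex count 8.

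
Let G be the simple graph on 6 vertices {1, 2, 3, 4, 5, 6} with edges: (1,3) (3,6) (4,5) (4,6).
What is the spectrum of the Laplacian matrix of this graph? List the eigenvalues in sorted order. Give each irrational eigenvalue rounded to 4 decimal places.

Each diagonal entry of L is the vertex degree and each off-diagonal entry is -1 where an edge is present, 0 otherwise; in the order [1, 2, 3, 4, 5, 6] the diagonal is [1, 0, 2, 2, 1, 2]. Diagonalising L (or applying a numerical eigensolver to the 6x6 matrix) gives the spectrum above. The 2 zero eigenvalues correspond to the 2 connected components.

[0, 0, 0.3820, 1.3820, 2.6180, 3.6180]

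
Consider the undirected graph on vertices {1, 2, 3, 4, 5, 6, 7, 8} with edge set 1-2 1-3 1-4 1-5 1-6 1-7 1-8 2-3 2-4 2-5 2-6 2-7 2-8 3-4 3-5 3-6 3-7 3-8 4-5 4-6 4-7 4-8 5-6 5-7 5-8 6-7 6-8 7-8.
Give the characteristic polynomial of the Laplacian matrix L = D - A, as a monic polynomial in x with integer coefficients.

Reading degrees in the order [1, 2, 3, 4, 5, 6, 7, 8] gives [7, 7, 7, 7, 7, 7, 7, 7]; set D = diag(7, 7, 7, 7, 7, 7, 7, 7) and form L = D - A. The eigenvalues of L are [0, 8, 8, 8, 8, 8, 8, 8]; the characteristic polynomial is the product of (x - lambda_i), which multiplies out to x^8 - 56x^7 + 1344x^6 - 17920x^5 + 143360x^4 - 688128x^3 + 1835008x^2 - 2097152x. The coefficient of x^7 equals -trace(L) = -56, matching the sum of degrees.

x^8 - 56x^7 + 1344x^6 - 17920x^5 + 143360x^4 - 688128x^3 + 1835008x^2 - 2097152x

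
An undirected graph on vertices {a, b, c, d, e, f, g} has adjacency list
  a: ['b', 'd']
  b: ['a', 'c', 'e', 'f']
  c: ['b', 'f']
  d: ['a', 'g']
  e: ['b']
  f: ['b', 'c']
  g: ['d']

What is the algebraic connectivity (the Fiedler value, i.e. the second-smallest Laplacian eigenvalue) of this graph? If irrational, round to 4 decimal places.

Reading degrees in the order [a, b, c, d, e, f, g] gives [2, 4, 2, 2, 1, 2, 1]; set D = diag(2, 4, 2, 2, 1, 2, 1) and form L = D - A. Computing the eigenvalues of L and sorting gives [0, 0.2955, 1, 1.4911, 3, 3.1169, 5.0965]. The Fiedler value lambda_2 = 0.2955 is strictly positive, so the graph is connected. The largest eigenvalue, 5.0965, is at most the vertex count 7. There is one zero in the spectrum, matching the 1 component.

0.2955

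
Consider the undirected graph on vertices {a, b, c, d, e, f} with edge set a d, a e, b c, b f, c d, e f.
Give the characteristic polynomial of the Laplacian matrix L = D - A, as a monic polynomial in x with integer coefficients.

x^6 - 12x^5 + 54x^4 - 112x^3 + 105x^2 - 36x

Reading degrees in the order [a, b, c, d, e, f] gives [2, 2, 2, 2, 2, 2]; set D = diag(2, 2, 2, 2, 2, 2) and form L = D - A. The eigenvalues of L are [0, 1, 1, 3, 3, 4]; the characteristic polynomial is the product of (x - lambda_i), which multiplies out to x^6 - 12x^5 + 54x^4 - 112x^3 + 105x^2 - 36x. The coefficient of x^5 equals -trace(L) = -12, matching the sum of degrees. The largest eigenvalue, 4, is at most the vertex count 6. By the matrix-tree theorem the graph has (1/6) * product of the nonzero eigenvalues = 6 spanning trees.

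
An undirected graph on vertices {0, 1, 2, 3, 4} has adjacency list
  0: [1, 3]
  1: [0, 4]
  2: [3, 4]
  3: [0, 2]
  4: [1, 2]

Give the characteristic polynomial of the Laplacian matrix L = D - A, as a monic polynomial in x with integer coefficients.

Reading degrees in the order [0, 1, 2, 3, 4] gives [2, 2, 2, 2, 2]; set D = diag(2, 2, 2, 2, 2) and form L = D - A. L has integer entries, so p(x) = det(xI - L) has integer coefficients. Expanding the determinant yields x^5 - 10x^4 + 35x^3 - 50x^2 + 25x. The constant term is 0 because L is singular (the all-ones vector lies in its kernel). By the matrix-tree theorem the graph has (1/5) * product of the nonzero eigenvalues = 5 spanning trees. There is one zero in the spectrum, matching the 1 component.

x^5 - 10x^4 + 35x^3 - 50x^2 + 25x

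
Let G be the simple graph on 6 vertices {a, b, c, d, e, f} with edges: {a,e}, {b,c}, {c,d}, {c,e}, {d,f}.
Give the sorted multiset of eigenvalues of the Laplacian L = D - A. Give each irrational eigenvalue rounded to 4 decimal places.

Each diagonal entry of L is the vertex degree and each off-diagonal entry is -1 where an edge is present, 0 otherwise; in the order [a, b, c, d, e, f] the diagonal is [1, 1, 3, 2, 2, 1]. Since every row of L sums to 0, the all-ones vector is in the kernel and 0 is an eigenvalue. The single zero eigenvalue shows the graph is connected. The eigenvalues sum to 10, which equals trace(L) = 2|E|.

[0, 0.3820, 0.6972, 2, 2.6180, 4.3028]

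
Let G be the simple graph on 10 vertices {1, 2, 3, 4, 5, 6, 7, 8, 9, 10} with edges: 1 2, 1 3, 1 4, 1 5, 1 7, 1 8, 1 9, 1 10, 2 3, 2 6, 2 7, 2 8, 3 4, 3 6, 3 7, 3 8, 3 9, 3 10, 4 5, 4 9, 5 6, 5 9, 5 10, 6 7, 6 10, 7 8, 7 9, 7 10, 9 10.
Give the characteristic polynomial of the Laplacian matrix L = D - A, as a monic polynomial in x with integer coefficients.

x^10 - 58x^9 + 1475x^8 - 21570x^7 + 199720x^6 - 1213038x^5 + 4827490x^4 - 12122792x^3 + 17404293x^2 - 10864220x

Each diagonal entry of L is the vertex degree and each off-diagonal entry is -1 where an edge is present, 0 otherwise; in the order [1, 2, 3, 4, 5, 6, 7, 8, 9, 10] the diagonal is [8, 5, 8, 4, 5, 5, 7, 4, 6, 6]. Computing det(xI - L) by cofactor expansion (or equivalently via sum-over-permutations) gives x^10 - 58x^9 + 1475x^8 - 21570x^7 + 199720x^6 - 1213038x^5 + 4827490x^4 - 12122792x^3 + 17404293x^2 - 10864220x. Since p(0) = det(-L) = 0, x divides p(x). The largest eigenvalue, 9.3682, is at most the vertex count 10.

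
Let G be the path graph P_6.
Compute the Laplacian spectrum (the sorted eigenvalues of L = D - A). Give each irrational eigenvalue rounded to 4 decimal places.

[0, 0.2679, 1, 2, 3, 3.7321]

The graph has 6 vertices and degree multiset [2, 2, 2, 2, 1, 1]; D is the diagonal matrix of degrees and L = D - A. Since every row of L sums to 0, the all-ones vector is in the kernel and 0 is an eigenvalue. The largest eigenvalue, 3.7321, is at most the vertex count 6. There is one zero in the spectrum, matching the 1 component.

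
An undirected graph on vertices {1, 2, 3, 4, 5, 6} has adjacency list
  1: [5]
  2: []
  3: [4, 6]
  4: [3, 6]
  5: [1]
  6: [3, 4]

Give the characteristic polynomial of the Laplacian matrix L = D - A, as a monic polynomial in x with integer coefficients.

x^6 - 8x^5 + 21x^4 - 18x^3

With the vertex order [1, 2, 3, 4, 5, 6], the degrees are [1, 0, 2, 2, 1, 2], giving D = diag(1, 0, 2, 2, 1, 2) and L = D - A. Computing det(xI - L) by cofactor expansion (or equivalently via sum-over-permutations) gives x^6 - 8x^5 + 21x^4 - 18x^3. The constant term is 0 because L is singular (the all-ones vector lies in its kernel). The eigenvalues sum to 8, which equals trace(L) = 2|E|.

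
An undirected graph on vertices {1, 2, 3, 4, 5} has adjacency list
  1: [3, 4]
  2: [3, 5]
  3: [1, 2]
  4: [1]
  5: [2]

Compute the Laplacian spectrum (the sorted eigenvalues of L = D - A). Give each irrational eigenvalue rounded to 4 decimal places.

Reading degrees in the order [1, 2, 3, 4, 5] gives [2, 2, 2, 1, 1]; set D = diag(2, 2, 2, 1, 1) and form L = D - A. Diagonalising L (or applying a numerical eigensolver to the 5x5 matrix) gives the spectrum above. There is one zero in the spectrum, matching the 1 component.

[0, 0.3820, 1.3820, 2.6180, 3.6180]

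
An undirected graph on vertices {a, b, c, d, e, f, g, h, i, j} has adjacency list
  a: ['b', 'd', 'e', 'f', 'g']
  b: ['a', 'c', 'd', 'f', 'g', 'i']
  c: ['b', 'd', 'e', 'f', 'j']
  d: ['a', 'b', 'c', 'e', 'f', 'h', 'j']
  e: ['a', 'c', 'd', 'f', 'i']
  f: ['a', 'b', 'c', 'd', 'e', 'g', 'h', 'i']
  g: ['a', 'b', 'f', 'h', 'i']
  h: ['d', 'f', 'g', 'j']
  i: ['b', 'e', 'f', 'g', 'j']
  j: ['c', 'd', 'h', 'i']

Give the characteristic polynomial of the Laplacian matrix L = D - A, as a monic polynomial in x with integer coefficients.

Each diagonal entry of L is the vertex degree and each off-diagonal entry is -1 where an edge is present, 0 otherwise; in the order [a, b, c, d, e, f, g, h, i, j] the diagonal is [5, 6, 5, 7, 5, 8, 5, 4, 5, 4]. L has integer entries, so p(x) = det(xI - L) has integer coefficients. Expanding the determinant yields x^10 - 54x^9 + 1278x^8 - 17392x^7 + 149933x^6 - 848846x^5 + 3155117x^4 - 7422384x^3 + 10025519x^2 - 5922610x. The coefficient of x^9 equals -trace(L) = -54, matching the sum of degrees. The eigenvalues sum to 54, which equals trace(L) = 2|E|.

x^10 - 54x^9 + 1278x^8 - 17392x^7 + 149933x^6 - 848846x^5 + 3155117x^4 - 7422384x^3 + 10025519x^2 - 5922610x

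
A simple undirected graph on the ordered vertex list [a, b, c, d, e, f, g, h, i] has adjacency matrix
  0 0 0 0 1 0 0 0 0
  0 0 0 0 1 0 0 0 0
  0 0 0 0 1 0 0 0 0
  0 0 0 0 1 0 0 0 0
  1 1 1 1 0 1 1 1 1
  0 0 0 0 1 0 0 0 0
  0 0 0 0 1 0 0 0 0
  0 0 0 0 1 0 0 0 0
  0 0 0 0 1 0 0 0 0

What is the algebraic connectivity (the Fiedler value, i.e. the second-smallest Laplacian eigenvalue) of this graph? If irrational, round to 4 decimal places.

1

Each diagonal entry of L is the vertex degree and each off-diagonal entry is -1 where an edge is present, 0 otherwise; in the order [a, b, c, d, e, f, g, h, i] the diagonal is [1, 1, 1, 1, 8, 1, 1, 1, 1]. Computing the eigenvalues of L and sorting gives [0, 1, 1, 1, 1, 1, 1, 1, 9]. The Fiedler value lambda_2 = 1 is strictly positive, so the graph is connected. The largest eigenvalue, 9, is at most the vertex count 9. By the matrix-tree theorem the graph has (1/9) * product of the nonzero eigenvalues = 1 spanning tree.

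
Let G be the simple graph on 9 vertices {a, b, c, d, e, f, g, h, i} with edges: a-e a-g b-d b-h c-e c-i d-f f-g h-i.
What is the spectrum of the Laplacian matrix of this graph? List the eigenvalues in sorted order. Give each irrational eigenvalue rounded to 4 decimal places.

[0, 0.4679, 0.4679, 1.6527, 1.6527, 3, 3, 3.8794, 3.8794]

Each diagonal entry of L is the vertex degree and each off-diagonal entry is -1 where an edge is present, 0 otherwise; in the order [a, b, c, d, e, f, g, h, i] the diagonal is [2, 2, 2, 2, 2, 2, 2, 2, 2]. Diagonalising L (or applying a numerical eigensolver to the 9x9 matrix) gives the spectrum above. The single zero eigenvalue shows the graph is connected. The eigenvalues sum to 18, which equals trace(L) = 2|E|.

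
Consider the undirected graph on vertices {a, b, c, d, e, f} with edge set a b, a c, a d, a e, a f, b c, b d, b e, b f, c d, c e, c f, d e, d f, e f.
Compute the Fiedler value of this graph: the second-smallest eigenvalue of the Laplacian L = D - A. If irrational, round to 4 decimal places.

With the vertex order [a, b, c, d, e, f], the degrees are [5, 5, 5, 5, 5, 5], giving D = diag(5, 5, 5, 5, 5, 5) and L = D - A. Computing the eigenvalues of L and sorting gives [0, 6, 6, 6, 6, 6]. The Fiedler value lambda_2 = 6 is strictly positive, so the graph is connected. By the matrix-tree theorem the graph has (1/6) * product of the nonzero eigenvalues = 1296 spanning trees. There is one zero in the spectrum, matching the 1 component.

6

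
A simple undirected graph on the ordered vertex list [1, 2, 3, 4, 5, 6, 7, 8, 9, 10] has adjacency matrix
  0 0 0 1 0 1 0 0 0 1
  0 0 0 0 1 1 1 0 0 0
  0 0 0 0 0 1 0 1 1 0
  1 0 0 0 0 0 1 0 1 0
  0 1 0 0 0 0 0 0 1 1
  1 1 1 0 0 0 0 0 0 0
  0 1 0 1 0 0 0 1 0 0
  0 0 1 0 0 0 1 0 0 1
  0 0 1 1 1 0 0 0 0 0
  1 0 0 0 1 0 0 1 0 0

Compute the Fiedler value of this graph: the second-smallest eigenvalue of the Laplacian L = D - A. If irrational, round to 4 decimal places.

Reading degrees in the order [1, 2, 3, 4, 5, 6, 7, 8, 9, 10] gives [3, 3, 3, 3, 3, 3, 3, 3, 3, 3]; set D = diag(3, 3, 3, 3, 3, 3, 3, 3, 3, 3) and form L = D - A. The smallest Laplacian eigenvalue is always 0. The next one, lambda_2 = 2, measures how hard the graph is to disconnect: larger values mean better connectivity.

2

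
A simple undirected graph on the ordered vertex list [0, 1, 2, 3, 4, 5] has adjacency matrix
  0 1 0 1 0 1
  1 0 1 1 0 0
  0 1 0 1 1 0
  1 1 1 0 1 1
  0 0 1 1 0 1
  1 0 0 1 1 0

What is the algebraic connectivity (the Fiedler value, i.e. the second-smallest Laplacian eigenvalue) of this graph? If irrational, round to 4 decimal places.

2.3820

Reading degrees in the order [0, 1, 2, 3, 4, 5] gives [3, 3, 3, 5, 3, 3]; set D = diag(3, 3, 3, 5, 3, 3) and form L = D - A. Computing the eigenvalues of L and sorting gives [0, 2.3820, 2.3820, 4.6180, 4.6180, 6]. The Fiedler value lambda_2 = 2.3820 is strictly positive, so the graph is connected. By the matrix-tree theorem the graph has (1/6) * product of the nonzero eigenvalues = 121 spanning trees. The largest eigenvalue, 6, is at most the vertex count 6.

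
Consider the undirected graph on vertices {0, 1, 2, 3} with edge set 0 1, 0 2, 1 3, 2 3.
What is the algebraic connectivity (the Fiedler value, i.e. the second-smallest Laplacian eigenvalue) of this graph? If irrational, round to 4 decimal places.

2

Each diagonal entry of L is the vertex degree and each off-diagonal entry is -1 where an edge is present, 0 otherwise; in the order [0, 1, 2, 3] the diagonal is [2, 2, 2, 2]. Computing the eigenvalues of L and sorting gives [0, 2, 2, 4]. The Fiedler value lambda_2 = 2 is strictly positive, so the graph is connected. There is one zero in the spectrum, matching the 1 component. By the matrix-tree theorem the graph has (1/4) * product of the nonzero eigenvalues = 4 spanning trees.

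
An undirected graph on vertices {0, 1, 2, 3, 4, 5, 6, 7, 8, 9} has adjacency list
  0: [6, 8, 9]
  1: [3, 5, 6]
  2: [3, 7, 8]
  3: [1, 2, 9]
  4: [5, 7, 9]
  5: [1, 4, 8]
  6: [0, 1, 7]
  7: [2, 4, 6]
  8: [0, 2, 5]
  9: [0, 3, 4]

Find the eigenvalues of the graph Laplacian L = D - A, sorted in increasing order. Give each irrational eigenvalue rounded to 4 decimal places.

Reading degrees in the order [0, 1, 2, 3, 4, 5, 6, 7, 8, 9] gives [3, 3, 3, 3, 3, 3, 3, 3, 3, 3]; set D = diag(3, 3, 3, 3, 3, 3, 3, 3, 3, 3) and form L = D - A. Since every row of L sums to 0, the all-ones vector is in the kernel and 0 is an eigenvalue. The single zero eigenvalue shows the graph is connected. There is one zero in the spectrum, matching the 1 component.

[0, 2, 2, 2, 2, 2, 5, 5, 5, 5]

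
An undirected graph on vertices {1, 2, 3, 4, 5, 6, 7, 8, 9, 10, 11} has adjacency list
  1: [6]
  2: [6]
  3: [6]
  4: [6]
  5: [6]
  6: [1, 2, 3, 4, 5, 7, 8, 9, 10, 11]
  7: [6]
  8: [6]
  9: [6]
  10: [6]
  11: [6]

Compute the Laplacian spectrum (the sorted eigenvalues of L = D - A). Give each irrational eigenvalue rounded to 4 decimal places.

[0, 1, 1, 1, 1, 1, 1, 1, 1, 1, 11]

Reading degrees in the order [1, 2, 3, 4, 5, 6, 7, 8, 9, 10, 11] gives [1, 1, 1, 1, 1, 10, 1, 1, 1, 1, 1]; set D = diag(1, 1, 1, 1, 1, 10, 1, 1, 1, 1, 1) and form L = D - A. Since every row of L sums to 0, the all-ones vector is in the kernel and 0 is an eigenvalue. By the matrix-tree theorem the graph has (1/11) * product of the nonzero eigenvalues = 1 spanning tree.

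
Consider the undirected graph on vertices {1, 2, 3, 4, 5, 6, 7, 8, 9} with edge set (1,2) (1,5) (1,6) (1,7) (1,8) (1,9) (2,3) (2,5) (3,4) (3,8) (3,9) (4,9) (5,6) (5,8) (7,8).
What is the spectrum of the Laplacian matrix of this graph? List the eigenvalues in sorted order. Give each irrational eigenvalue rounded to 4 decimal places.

Each diagonal entry of L is the vertex degree and each off-diagonal entry is -1 where an edge is present, 0 otherwise; in the order [1, 2, 3, 4, 5, 6, 7, 8, 9] the diagonal is [6, 3, 4, 2, 4, 2, 2, 4, 3]. Diagonalising L (or applying a numerical eigensolver to the 9x9 matrix) gives the spectrum above. The single zero eigenvalue shows the graph is connected. The largest eigenvalue, 7.2815, is at most the vertex count 9. By the matrix-tree theorem the graph has (1/9) * product of the nonzero eigenvalues = 1118 spanning trees.

[0, 0.9885, 1.6666, 2.3871, 3.4716, 3.8738, 4.4225, 5.9085, 7.2815]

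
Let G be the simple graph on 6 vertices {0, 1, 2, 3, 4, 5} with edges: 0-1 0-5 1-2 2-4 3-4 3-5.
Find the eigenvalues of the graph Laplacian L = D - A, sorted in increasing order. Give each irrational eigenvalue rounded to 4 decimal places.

[0, 1, 1, 3, 3, 4]

Each diagonal entry of L is the vertex degree and each off-diagonal entry is -1 where an edge is present, 0 otherwise; in the order [0, 1, 2, 3, 4, 5] the diagonal is [2, 2, 2, 2, 2, 2]. Diagonalising L (or applying a numerical eigensolver to the 6x6 matrix) gives the spectrum above. The single zero eigenvalue shows the graph is connected. The largest eigenvalue, 4, is at most the vertex count 6. There is one zero in the spectrum, matching the 1 component.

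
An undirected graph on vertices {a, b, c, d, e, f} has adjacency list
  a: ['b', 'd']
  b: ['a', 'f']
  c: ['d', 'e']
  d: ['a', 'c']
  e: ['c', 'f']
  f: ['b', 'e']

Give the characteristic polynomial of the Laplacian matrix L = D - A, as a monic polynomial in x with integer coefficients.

With the vertex order [a, b, c, d, e, f], the degrees are [2, 2, 2, 2, 2, 2], giving D = diag(2, 2, 2, 2, 2, 2) and L = D - A. L has integer entries, so p(x) = det(xI - L) has integer coefficients. Expanding the determinant yields x^6 - 12x^5 + 54x^4 - 112x^3 + 105x^2 - 36x. The constant term is 0 because L is singular (the all-ones vector lies in its kernel). By the matrix-tree theorem the graph has (1/6) * product of the nonzero eigenvalues = 6 spanning trees. There is one zero in the spectrum, matching the 1 component.

x^6 - 12x^5 + 54x^4 - 112x^3 + 105x^2 - 36x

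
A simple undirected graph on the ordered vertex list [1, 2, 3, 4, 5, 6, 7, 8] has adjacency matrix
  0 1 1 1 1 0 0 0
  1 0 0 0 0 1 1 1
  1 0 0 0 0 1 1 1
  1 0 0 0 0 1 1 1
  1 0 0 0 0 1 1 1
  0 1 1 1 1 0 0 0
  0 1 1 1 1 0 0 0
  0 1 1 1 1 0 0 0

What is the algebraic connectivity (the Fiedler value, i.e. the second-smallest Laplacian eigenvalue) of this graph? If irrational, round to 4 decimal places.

4

Each diagonal entry of L is the vertex degree and each off-diagonal entry is -1 where an edge is present, 0 otherwise; in the order [1, 2, 3, 4, 5, 6, 7, 8] the diagonal is [4, 4, 4, 4, 4, 4, 4, 4]. Computing the eigenvalues of L and sorting gives [0, 4, 4, 4, 4, 4, 4, 8]. The Fiedler value lambda_2 = 4 is strictly positive, so the graph is connected. There is one zero in the spectrum, matching the 1 component.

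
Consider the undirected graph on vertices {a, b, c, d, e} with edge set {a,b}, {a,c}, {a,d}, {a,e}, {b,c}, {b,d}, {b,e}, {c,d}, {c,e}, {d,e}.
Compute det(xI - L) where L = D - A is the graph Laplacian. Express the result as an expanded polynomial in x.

With the vertex order [a, b, c, d, e], the degrees are [4, 4, 4, 4, 4], giving D = diag(4, 4, 4, 4, 4) and L = D - A. Computing det(xI - L) by cofactor expansion (or equivalently via sum-over-permutations) gives x^5 - 20x^4 + 150x^3 - 500x^2 + 625x. The coefficient of x^4 equals -trace(L) = -20, matching the sum of degrees. The largest eigenvalue, 5, is at most the vertex count 5. The eigenvalues sum to 20, which equals trace(L) = 2|E|.

x^5 - 20x^4 + 150x^3 - 500x^2 + 625x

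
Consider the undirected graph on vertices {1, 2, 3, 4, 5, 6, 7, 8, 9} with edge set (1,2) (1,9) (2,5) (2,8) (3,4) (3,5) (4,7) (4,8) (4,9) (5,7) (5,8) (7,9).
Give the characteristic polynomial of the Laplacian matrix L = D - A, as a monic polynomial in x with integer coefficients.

x^9 - 24x^8 + 238x^7 - 1260x^6 + 3833x^5 - 6680x^4 + 6163x^3 - 2320x^2

Each diagonal entry of L is the vertex degree and each off-diagonal entry is -1 where an edge is present, 0 otherwise; in the order [1, 2, 3, 4, 5, 6, 7, 8, 9] the diagonal is [2, 3, 2, 4, 4, 0, 3, 3, 3]. L has integer entries, so p(x) = det(xI - L) has integer coefficients. Expanding the determinant yields x^9 - 24x^8 + 238x^7 - 1260x^6 + 3833x^5 - 6680x^4 + 6163x^3 - 2320x^2. Since p(0) = det(-L) = 0, x divides p(x). The largest eigenvalue, 5.9252, is at most the vertex count 9. The eigenvalues sum to 24, which equals trace(L) = 2|E|.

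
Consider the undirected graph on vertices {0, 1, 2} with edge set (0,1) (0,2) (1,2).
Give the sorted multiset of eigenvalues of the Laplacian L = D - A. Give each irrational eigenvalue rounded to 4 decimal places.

[0, 3, 3]

With the vertex order [0, 1, 2], the degrees are [2, 2, 2], giving D = diag(2, 2, 2) and L = D - A. Diagonalising L (or applying a numerical eigensolver to the 3x3 matrix) gives the spectrum above. The single zero eigenvalue shows the graph is connected. By the matrix-tree theorem the graph has (1/3) * product of the nonzero eigenvalues = 3 spanning trees.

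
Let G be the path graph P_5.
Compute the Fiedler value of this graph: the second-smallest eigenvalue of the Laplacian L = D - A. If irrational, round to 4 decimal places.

The graph has 5 vertices and degree multiset [2, 2, 2, 1, 1]; D is the diagonal matrix of degrees and L = D - A. Computing the eigenvalues of L and sorting gives [0, 0.3820, 1.3820, 2.6180, 3.6180]. The Fiedler value lambda_2 = 0.3820 is strictly positive, so the graph is connected. By the matrix-tree theorem the graph has (1/5) * product of the nonzero eigenvalues = 1 spanning tree. The largest eigenvalue, 3.6180, is at most the vertex count 5.

0.3820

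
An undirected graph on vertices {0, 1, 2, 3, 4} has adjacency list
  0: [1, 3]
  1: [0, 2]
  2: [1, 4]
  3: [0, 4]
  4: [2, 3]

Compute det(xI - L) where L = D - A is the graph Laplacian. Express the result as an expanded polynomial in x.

Each diagonal entry of L is the vertex degree and each off-diagonal entry is -1 where an edge is present, 0 otherwise; in the order [0, 1, 2, 3, 4] the diagonal is [2, 2, 2, 2, 2]. L has integer entries, so p(x) = det(xI - L) has integer coefficients. Expanding the determinant yields x^5 - 10x^4 + 35x^3 - 50x^2 + 25x. Since p(0) = det(-L) = 0, x divides p(x).

x^5 - 10x^4 + 35x^3 - 50x^2 + 25x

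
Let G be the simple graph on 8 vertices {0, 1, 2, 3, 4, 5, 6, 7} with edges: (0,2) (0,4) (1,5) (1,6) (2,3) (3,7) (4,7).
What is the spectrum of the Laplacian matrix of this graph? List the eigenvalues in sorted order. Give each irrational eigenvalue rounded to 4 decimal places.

[0, 0, 1, 1.3820, 1.3820, 3, 3.6180, 3.6180]

Reading degrees in the order [0, 1, 2, 3, 4, 5, 6, 7] gives [2, 2, 2, 2, 2, 1, 1, 2]; set D = diag(2, 2, 2, 2, 2, 1, 1, 2) and form L = D - A. Since every row of L sums to 0, the all-ones vector is in the kernel and 0 is an eigenvalue. The 2 zero eigenvalues correspond to the 2 connected components. The largest eigenvalue, 3.6180, is at most the vertex count 8. The eigenvalues sum to 14, which equals trace(L) = 2|E|.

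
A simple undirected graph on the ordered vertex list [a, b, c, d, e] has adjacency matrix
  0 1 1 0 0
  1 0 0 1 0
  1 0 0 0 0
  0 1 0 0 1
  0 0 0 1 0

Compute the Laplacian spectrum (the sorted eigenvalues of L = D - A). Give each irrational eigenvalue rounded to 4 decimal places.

Each diagonal entry of L is the vertex degree and each off-diagonal entry is -1 where an edge is present, 0 otherwise; in the order [a, b, c, d, e] the diagonal is [2, 2, 1, 2, 1]. Since every row of L sums to 0, the all-ones vector is in the kernel and 0 is an eigenvalue. The single zero eigenvalue shows the graph is connected. By the matrix-tree theorem the graph has (1/5) * product of the nonzero eigenvalues = 1 spanning tree. There is one zero in the spectrum, matching the 1 component.

[0, 0.3820, 1.3820, 2.6180, 3.6180]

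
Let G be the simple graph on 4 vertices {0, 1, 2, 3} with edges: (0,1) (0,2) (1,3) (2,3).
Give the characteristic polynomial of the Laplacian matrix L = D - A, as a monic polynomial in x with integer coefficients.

x^4 - 8x^3 + 20x^2 - 16x

Reading degrees in the order [0, 1, 2, 3] gives [2, 2, 2, 2]; set D = diag(2, 2, 2, 2) and form L = D - A. Computing det(xI - L) by cofactor expansion (or equivalently via sum-over-permutations) gives x^4 - 8x^3 + 20x^2 - 16x. Since p(0) = det(-L) = 0, x divides p(x). By the matrix-tree theorem the graph has (1/4) * product of the nonzero eigenvalues = 4 spanning trees.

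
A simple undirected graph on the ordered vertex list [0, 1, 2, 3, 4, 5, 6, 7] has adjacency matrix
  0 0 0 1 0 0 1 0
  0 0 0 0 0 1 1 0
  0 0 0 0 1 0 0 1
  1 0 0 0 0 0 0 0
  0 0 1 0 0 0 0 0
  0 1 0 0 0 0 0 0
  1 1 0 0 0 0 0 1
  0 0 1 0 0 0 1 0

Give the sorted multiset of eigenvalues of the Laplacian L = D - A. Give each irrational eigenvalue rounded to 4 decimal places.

[0, 0.2434, 0.3820, 1.1798, 2, 2.6180, 3.1386, 4.4383]

With the vertex order [0, 1, 2, 3, 4, 5, 6, 7], the degrees are [2, 2, 2, 1, 1, 1, 3, 2], giving D = diag(2, 2, 2, 1, 1, 1, 3, 2) and L = D - A. L is symmetric positive semidefinite, so every eigenvalue is real and nonnegative. The single zero eigenvalue shows the graph is connected. There is one zero in the spectrum, matching the 1 component.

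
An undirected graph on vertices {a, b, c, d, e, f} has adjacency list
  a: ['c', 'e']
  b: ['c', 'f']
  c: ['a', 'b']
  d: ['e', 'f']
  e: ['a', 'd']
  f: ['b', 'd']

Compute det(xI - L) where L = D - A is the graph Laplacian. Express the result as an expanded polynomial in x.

x^6 - 12x^5 + 54x^4 - 112x^3 + 105x^2 - 36x

Reading degrees in the order [a, b, c, d, e, f] gives [2, 2, 2, 2, 2, 2]; set D = diag(2, 2, 2, 2, 2, 2) and form L = D - A. The eigenvalues of L are [0, 1, 1, 3, 3, 4]; the characteristic polynomial is the product of (x - lambda_i), which multiplies out to x^6 - 12x^5 + 54x^4 - 112x^3 + 105x^2 - 36x. The coefficient of x^5 equals -trace(L) = -12, matching the sum of degrees. By the matrix-tree theorem the graph has (1/6) * product of the nonzero eigenvalues = 6 spanning trees.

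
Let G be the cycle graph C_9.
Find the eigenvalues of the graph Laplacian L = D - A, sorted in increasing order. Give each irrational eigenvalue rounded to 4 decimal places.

[0, 0.4679, 0.4679, 1.6527, 1.6527, 3, 3, 3.8794, 3.8794]

The graph has 9 vertices and degree multiset [2, 2, 2, 2, 2, 2, 2, 2, 2]; D is the diagonal matrix of degrees and L = D - A. Since every row of L sums to 0, the all-ones vector is in the kernel and 0 is an eigenvalue. The eigenvalues sum to 18, which equals trace(L) = 2|E|. There is one zero in the spectrum, matching the 1 component.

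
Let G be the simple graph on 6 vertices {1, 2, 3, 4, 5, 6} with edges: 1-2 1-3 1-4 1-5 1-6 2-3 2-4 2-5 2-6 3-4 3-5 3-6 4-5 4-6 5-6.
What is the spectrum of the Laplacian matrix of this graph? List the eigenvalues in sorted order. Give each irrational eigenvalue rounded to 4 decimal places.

Each diagonal entry of L is the vertex degree and each off-diagonal entry is -1 where an edge is present, 0 otherwise; in the order [1, 2, 3, 4, 5, 6] the diagonal is [5, 5, 5, 5, 5, 5]. Diagonalising L (or applying a numerical eigensolver to the 6x6 matrix) gives the spectrum above. By the matrix-tree theorem the graph has (1/6) * product of the nonzero eigenvalues = 1296 spanning trees. The eigenvalues sum to 30, which equals trace(L) = 2|E|.

[0, 6, 6, 6, 6, 6]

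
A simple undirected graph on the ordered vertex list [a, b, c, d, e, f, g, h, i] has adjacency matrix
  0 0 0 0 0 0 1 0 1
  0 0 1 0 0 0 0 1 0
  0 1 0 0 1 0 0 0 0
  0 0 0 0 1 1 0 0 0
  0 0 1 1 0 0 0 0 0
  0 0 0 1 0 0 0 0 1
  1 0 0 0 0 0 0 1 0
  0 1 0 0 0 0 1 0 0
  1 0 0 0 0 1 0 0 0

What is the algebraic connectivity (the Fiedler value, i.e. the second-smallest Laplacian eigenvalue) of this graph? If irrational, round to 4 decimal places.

With the vertex order [a, b, c, d, e, f, g, h, i], the degrees are [2, 2, 2, 2, 2, 2, 2, 2, 2], giving D = diag(2, 2, 2, 2, 2, 2, 2, 2, 2) and L = D - A. The sorted Laplacian eigenvalues are [0, 0.4679, 0.4679, 1.6527, 1.6527, 3, 3, 3.8794, 3.8794]; the algebraic connectivity is the second entry, 0.4679. The eigenvalues sum to 18, which equals trace(L) = 2|E|.

0.4679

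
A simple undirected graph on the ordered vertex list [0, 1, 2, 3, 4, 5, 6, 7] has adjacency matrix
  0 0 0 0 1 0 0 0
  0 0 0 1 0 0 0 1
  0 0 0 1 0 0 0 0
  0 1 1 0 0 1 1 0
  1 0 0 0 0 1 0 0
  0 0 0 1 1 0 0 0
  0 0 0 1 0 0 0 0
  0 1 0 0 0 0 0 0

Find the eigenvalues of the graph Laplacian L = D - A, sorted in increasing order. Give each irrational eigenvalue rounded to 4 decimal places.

Reading degrees in the order [0, 1, 2, 3, 4, 5, 6, 7] gives [1, 2, 1, 4, 2, 2, 1, 1]; set D = diag(1, 2, 1, 4, 2, 2, 1, 1) and form L = D - A. Since every row of L sums to 0, the all-ones vector is in the kernel and 0 is an eigenvalue. By the matrix-tree theorem the graph has (1/8) * product of the nonzero eigenvalues = 1 spanning tree. The eigenvalues sum to 14, which equals trace(L) = 2|E|.

[0, 0.2538, 0.5472, 1, 1.4689, 2.4066, 3.1504, 5.1732]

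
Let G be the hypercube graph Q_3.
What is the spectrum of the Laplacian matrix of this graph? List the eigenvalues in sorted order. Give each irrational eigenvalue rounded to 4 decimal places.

[0, 2, 2, 2, 4, 4, 4, 6]

The graph has 8 vertices and degree multiset [3, 3, 3, 3, 3, 3, 3, 3]; D is the diagonal matrix of degrees and L = D - A. The multiplicity of 0 as a Laplacian eigenvalue equals the number of connected components. The single zero eigenvalue shows the graph is connected. By the matrix-tree theorem the graph has (1/8) * product of the nonzero eigenvalues = 384 spanning trees.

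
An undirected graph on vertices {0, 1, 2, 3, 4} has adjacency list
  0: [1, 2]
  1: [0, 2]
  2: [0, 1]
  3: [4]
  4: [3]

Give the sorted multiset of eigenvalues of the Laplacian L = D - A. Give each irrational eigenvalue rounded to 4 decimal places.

[0, 0, 2, 3, 3]

Each diagonal entry of L is the vertex degree and each off-diagonal entry is -1 where an edge is present, 0 otherwise; in the order [0, 1, 2, 3, 4] the diagonal is [2, 2, 2, 1, 1]. L is symmetric positive semidefinite, so every eigenvalue is real and nonnegative. The 2 zero eigenvalues correspond to the 2 connected components. The largest eigenvalue, 3, is at most the vertex count 5.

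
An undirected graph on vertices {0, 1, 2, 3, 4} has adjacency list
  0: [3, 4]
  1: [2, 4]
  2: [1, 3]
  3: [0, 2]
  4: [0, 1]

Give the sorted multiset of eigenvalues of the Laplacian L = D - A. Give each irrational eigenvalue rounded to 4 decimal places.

With the vertex order [0, 1, 2, 3, 4], the degrees are [2, 2, 2, 2, 2], giving D = diag(2, 2, 2, 2, 2) and L = D - A. L is symmetric positive semidefinite, so every eigenvalue is real and nonnegative. The single zero eigenvalue shows the graph is connected. There is one zero in the spectrum, matching the 1 component.

[0, 1.3820, 1.3820, 3.6180, 3.6180]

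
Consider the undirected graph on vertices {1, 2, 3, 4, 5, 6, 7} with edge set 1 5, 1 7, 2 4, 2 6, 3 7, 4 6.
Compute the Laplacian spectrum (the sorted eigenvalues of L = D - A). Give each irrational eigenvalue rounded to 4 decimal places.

[0, 0, 0.5858, 2, 3, 3, 3.4142]

With the vertex order [1, 2, 3, 4, 5, 6, 7], the degrees are [2, 2, 1, 2, 1, 2, 2], giving D = diag(2, 2, 1, 2, 1, 2, 2) and L = D - A. Diagonalising L (or applying a numerical eigensolver to the 7x7 matrix) gives the spectrum above. The 2 zero eigenvalues correspond to the 2 connected components. The eigenvalues sum to 12, which equals trace(L) = 2|E|. There are 2 zeros in the spectrum, matching the 2 components.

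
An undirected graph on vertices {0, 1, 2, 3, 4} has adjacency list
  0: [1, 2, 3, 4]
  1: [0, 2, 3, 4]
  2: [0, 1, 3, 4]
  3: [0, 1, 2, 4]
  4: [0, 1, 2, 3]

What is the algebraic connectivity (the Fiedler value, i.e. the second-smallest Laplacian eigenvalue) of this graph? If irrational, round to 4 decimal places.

5

With the vertex order [0, 1, 2, 3, 4], the degrees are [4, 4, 4, 4, 4], giving D = diag(4, 4, 4, 4, 4) and L = D - A. The sorted Laplacian eigenvalues are [0, 5, 5, 5, 5]; the algebraic connectivity is the second entry, 5.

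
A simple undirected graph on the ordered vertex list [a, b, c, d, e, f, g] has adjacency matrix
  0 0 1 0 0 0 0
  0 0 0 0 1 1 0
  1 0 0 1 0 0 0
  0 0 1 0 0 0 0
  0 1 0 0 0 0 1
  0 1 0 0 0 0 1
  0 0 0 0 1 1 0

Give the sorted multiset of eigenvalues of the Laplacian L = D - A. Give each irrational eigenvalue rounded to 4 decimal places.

[0, 0, 1, 2, 2, 3, 4]

With the vertex order [a, b, c, d, e, f, g], the degrees are [1, 2, 2, 1, 2, 2, 2], giving D = diag(1, 2, 2, 1, 2, 2, 2) and L = D - A. Since every row of L sums to 0, the all-ones vector is in the kernel and 0 is an eigenvalue. The 2 zero eigenvalues correspond to the 2 connected components.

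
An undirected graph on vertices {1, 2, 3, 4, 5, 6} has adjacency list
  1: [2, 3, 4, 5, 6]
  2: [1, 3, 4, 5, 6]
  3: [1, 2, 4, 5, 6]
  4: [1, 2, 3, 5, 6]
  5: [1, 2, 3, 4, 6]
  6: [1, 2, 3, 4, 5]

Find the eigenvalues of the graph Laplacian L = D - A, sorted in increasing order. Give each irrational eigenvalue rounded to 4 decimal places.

With the vertex order [1, 2, 3, 4, 5, 6], the degrees are [5, 5, 5, 5, 5, 5], giving D = diag(5, 5, 5, 5, 5, 5) and L = D - A. Since every row of L sums to 0, the all-ones vector is in the kernel and 0 is an eigenvalue. The eigenvalues sum to 30, which equals trace(L) = 2|E|. The largest eigenvalue, 6, is at most the vertex count 6.

[0, 6, 6, 6, 6, 6]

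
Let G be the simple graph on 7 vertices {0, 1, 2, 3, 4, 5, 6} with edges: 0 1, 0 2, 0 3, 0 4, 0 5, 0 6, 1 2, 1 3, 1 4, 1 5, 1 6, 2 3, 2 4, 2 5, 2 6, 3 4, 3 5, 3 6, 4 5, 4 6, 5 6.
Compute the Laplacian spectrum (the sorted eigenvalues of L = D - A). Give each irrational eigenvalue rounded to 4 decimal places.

With the vertex order [0, 1, 2, 3, 4, 5, 6], the degrees are [6, 6, 6, 6, 6, 6, 6], giving D = diag(6, 6, 6, 6, 6, 6, 6) and L = D - A. The multiplicity of 0 as a Laplacian eigenvalue equals the number of connected components. By the matrix-tree theorem the graph has (1/7) * product of the nonzero eigenvalues = 16807 spanning trees.

[0, 7, 7, 7, 7, 7, 7]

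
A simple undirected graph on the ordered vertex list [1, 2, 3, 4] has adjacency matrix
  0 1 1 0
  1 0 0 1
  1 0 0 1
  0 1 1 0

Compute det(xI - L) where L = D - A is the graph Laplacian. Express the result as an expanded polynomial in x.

x^4 - 8x^3 + 20x^2 - 16x

Each diagonal entry of L is the vertex degree and each off-diagonal entry is -1 where an edge is present, 0 otherwise; in the order [1, 2, 3, 4] the diagonal is [2, 2, 2, 2]. The eigenvalues of L are [0, 2, 2, 4]; the characteristic polynomial is the product of (x - lambda_i), which multiplies out to x^4 - 8x^3 + 20x^2 - 16x. The constant term is 0 because L is singular (the all-ones vector lies in its kernel). There is one zero in the spectrum, matching the 1 component.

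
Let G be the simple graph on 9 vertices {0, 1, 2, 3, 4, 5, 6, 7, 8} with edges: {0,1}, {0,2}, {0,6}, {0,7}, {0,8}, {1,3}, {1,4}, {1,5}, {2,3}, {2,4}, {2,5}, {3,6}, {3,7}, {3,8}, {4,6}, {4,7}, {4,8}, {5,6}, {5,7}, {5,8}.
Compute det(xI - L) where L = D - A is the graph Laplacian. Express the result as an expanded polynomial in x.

x^9 - 40x^8 + 690x^7 - 6720x^6 + 40485x^5 - 154704x^4 + 366560x^3 - 492800x^2 + 288000x

Each diagonal entry of L is the vertex degree and each off-diagonal entry is -1 where an edge is present, 0 otherwise; in the order [0, 1, 2, 3, 4, 5, 6, 7, 8] the diagonal is [5, 4, 4, 5, 5, 5, 4, 4, 4]. L has integer entries, so p(x) = det(xI - L) has integer coefficients. Expanding the determinant yields x^9 - 40x^8 + 690x^7 - 6720x^6 + 40485x^5 - 154704x^4 + 366560x^3 - 492800x^2 + 288000x. Since p(0) = det(-L) = 0, x divides p(x). The largest eigenvalue, 9, is at most the vertex count 9.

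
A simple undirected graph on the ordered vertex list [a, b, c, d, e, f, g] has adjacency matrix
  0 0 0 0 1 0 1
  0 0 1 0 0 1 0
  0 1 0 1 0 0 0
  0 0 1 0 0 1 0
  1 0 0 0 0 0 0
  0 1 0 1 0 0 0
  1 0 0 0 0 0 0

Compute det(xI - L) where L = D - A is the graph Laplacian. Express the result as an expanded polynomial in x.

Reading degrees in the order [a, b, c, d, e, f, g] gives [2, 2, 2, 2, 1, 2, 1]; set D = diag(2, 2, 2, 2, 1, 2, 1) and form L = D - A. Computing det(xI - L) by cofactor expansion (or equivalently via sum-over-permutations) gives x^7 - 12x^6 + 55x^5 - 120x^4 + 124x^3 - 48x^2. The constant term is 0 because L is singular (the all-ones vector lies in its kernel). The eigenvalues sum to 12, which equals trace(L) = 2|E|.

x^7 - 12x^6 + 55x^5 - 120x^4 + 124x^3 - 48x^2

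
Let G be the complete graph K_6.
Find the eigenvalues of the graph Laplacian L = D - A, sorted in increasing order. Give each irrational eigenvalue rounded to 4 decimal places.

[0, 6, 6, 6, 6, 6]

The graph has 6 vertices and degree multiset [5, 5, 5, 5, 5, 5]; D is the diagonal matrix of degrees and L = D - A. Since every row of L sums to 0, the all-ones vector is in the kernel and 0 is an eigenvalue. The single zero eigenvalue shows the graph is connected. The eigenvalues sum to 30, which equals trace(L) = 2|E|.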